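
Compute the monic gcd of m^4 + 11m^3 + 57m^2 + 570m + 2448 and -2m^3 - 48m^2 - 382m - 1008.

Euclidean algorithm in ℚ[m]:
  m^4 + 11m^3 + 57m^2 + 570m + 2448 = (-(1/2)m + 13/2)(-2m^3 - 48m^2 - 382m - 1008) + (178m^2 + 2549m + 9000)
  -2m^3 - 48m^2 - 382m - 1008 = (-(1/89)m - 1723/15842)(178m^2 + 2549m + 9000) + (-(57717/15842)m - 230868/7921)
  178m^2 + 2549m + 9000 = (-(2819876/57717)m - 1980250/6413)(-(57717/15842)m - 230868/7921) + (0)
Last nonzero remainder: -(57717/15842)m - 230868/7921. Dividing through by -57717/15842 gives the monic gcd m + 8.

m + 8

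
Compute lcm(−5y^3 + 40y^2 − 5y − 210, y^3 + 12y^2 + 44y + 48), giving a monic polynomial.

y^5 + 2y^4 − 55y^3 − 140y^2 + 444y + 1008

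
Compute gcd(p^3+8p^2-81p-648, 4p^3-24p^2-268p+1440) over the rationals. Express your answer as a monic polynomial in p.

p^2-p-72

Apply the Euclidean algorithm:
  p^3+8p^2-81p-648 = (1/4)(4p^3-24p^2-268p+1440) + (14p^2-14p-1008)
  4p^3-24p^2-268p+1440 = ((2/7)p-10/7)(14p^2-14p-1008) + (0)
Last nonzero remainder: 14p^2-14p-1008. Dividing through by 14 gives the monic gcd p^2-p-72.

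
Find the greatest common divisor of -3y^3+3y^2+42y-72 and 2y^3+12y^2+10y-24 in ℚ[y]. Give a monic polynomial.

By polynomial division,
  -3y^3+3y^2+42y-72 = (-3/2)(2y^3+12y^2+10y-24) + (21y^2+57y-108)
  2y^3+12y^2+10y-24 = ((2/21)y+46/147)(21y^2+57y-108) + ((120/49)y+480/49)
  21y^2+57y-108 = ((343/40)y-441/40)((120/49)y+480/49) + (0)
Last nonzero remainder: (120/49)y+480/49. Dividing through by 120/49 gives the monic gcd y+4.

y+4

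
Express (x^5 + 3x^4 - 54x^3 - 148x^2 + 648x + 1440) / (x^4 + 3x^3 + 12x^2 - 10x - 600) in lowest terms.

(x^3 + 2x^2 - 36x - 72)/(x^2 + 2x + 30)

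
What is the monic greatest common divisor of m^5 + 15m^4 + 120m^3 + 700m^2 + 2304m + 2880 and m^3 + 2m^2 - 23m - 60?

m^2 + 7m + 12

Apply the Euclidean algorithm:
  m^5 + 15m^4 + 120m^3 + 700m^2 + 2304m + 2880 = (m^2 + 13m + 117)(m^3 + 2m^2 - 23m - 60) + (825m^2 + 5775m + 9900)
  m^3 + 2m^2 - 23m - 60 = ((1/825)m - 1/165)(825m^2 + 5775m + 9900) + (0)
Last nonzero remainder: 825m^2 + 5775m + 9900. Dividing through by 825 gives the monic gcd m^2 + 7m + 12.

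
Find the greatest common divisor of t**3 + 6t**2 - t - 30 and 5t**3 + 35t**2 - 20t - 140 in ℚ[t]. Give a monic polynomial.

t - 2

By polynomial division,
  t**3 + 6t**2 - t - 30 = (1/5)(5t**3 + 35t**2 - 20t - 140) + (-t**2 + 3t - 2)
  5t**3 + 35t**2 - 20t - 140 = (-5t - 50)(-t**2 + 3t - 2) + (120t - 240)
  -t**2 + 3t - 2 = (-(1/120)t + 1/120)(120t - 240) + (0)
Last nonzero remainder: 120t - 240. Dividing through by 120 gives the monic gcd t - 2.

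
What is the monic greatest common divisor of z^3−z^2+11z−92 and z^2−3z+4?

Repeated division with remainder:
  z^3−z^2+11z−92 = (z+2)(z^2−3z+4) + (13z−100)
  z^2−3z+4 = ((1/13)z+61/169)(13z−100) + (6776/169)
  13z−100 = ((2197/6776)z−4225/1694)(6776/169) + (0)
The last nonzero remainder is the constant 6776/169, so the polynomials are coprime and gcd = 1.

1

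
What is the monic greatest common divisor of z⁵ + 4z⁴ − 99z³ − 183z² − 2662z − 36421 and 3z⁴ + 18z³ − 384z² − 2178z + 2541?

z³ + 7z² − 121z − 847

Apply the Euclidean algorithm:
  z⁵ + 4z⁴ − 99z³ − 183z² − 2662z − 36421 = ((1/3)z − 2/3)(3z⁴ + 18z³ − 384z² − 2178z + 2541) + (41z³ + 287z² − 4961z − 34727)
  3z⁴ + 18z³ − 384z² − 2178z + 2541 = ((3/41)z − 3/41)(41z³ + 287z² − 4961z − 34727) + (0)
Last nonzero remainder: 41z³ + 287z² − 4961z − 34727. Dividing through by 41 gives the monic gcd z³ + 7z² − 121z − 847.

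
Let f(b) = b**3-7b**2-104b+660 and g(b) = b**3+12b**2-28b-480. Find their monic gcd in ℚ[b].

Apply the Euclidean algorithm:
  b**3-7b**2-104b+660 = (b**3+12b**2-28b-480) + (-19b**2-76b+1140)
  b**3+12b**2-28b-480 = (-(1/19)b-8/19)(-19b**2-76b+1140) + (0)
Last nonzero remainder: -19b**2-76b+1140. Dividing through by -19 gives the monic gcd b**2+4b-60.

b**2+4b-60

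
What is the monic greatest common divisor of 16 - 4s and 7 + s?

1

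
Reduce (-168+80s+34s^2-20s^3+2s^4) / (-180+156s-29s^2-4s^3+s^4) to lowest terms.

(-28-10s+2s^2)/(-30+s+s^2)

By polynomial division,
  2s^4-20s^3+34s^2+80s-168 = (2)(s^4-4s^3-29s^2+156s-180) + (-12s^3+92s^2-232s+192)
  s^4-4s^3-29s^2+156s-180 = (-(1/12)s-11/36)(-12s^3+92s^2-232s+192) + (-(182/9)s^2+(910/9)s-364/3)
  -12s^3+92s^2-232s+192 = ((54/91)s-144/91)(-(182/9)s^2+(910/9)s-364/3) + (0)
Last nonzero remainder: -(182/9)s^2+(910/9)s-364/3. Dividing through by -182/9 gives the monic gcd s^2-5s+6.
Cancel s^2-5s+6 from numerator and denominator to get the reduced form.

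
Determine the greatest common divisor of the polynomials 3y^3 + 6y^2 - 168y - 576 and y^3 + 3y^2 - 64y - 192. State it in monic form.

y - 8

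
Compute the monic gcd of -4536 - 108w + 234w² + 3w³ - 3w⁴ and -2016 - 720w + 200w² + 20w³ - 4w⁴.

252 - 36w - 7w² + w³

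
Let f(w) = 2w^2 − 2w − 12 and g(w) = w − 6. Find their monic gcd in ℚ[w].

Repeated division with remainder:
  2w^2 − 2w − 12 = (2w + 10)(w − 6) + (48)
  w − 6 = ((1/48)w − 1/8)(48) + (0)
The last nonzero remainder is the constant 48, so the polynomials are coprime and gcd = 1.

1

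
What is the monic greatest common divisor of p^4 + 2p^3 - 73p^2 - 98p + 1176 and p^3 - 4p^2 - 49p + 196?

Apply the Euclidean algorithm:
  p^4 + 2p^3 - 73p^2 - 98p + 1176 = (p + 6)(p^3 - 4p^2 - 49p + 196) + (0)
The last nonzero remainder p^3 - 4p^2 - 49p + 196 is already monic.

p^3 - 4p^2 - 49p + 196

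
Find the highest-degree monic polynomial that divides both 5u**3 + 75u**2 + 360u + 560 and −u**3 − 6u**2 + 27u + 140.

u**2 + 11u + 28

Euclidean algorithm in ℚ[u]:
  5u**3 + 75u**2 + 360u + 560 = (−5)(−u**3 − 6u**2 + 27u + 140) + (45u**2 + 495u + 1260)
  −u**3 − 6u**2 + 27u + 140 = (−(1/45)u + 1/9)(45u**2 + 495u + 1260) + (0)
Last nonzero remainder: 45u**2 + 495u + 1260. Dividing through by 45 gives the monic gcd u**2 + 11u + 28.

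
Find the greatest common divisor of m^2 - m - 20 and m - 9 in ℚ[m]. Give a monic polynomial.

Euclidean algorithm in ℚ[m]:
  m^2 - m - 20 = (m + 8)(m - 9) + (52)
  m - 9 = ((1/52)m - 9/52)(52) + (0)
The last nonzero remainder is the constant 52, so the polynomials are coprime and gcd = 1.

1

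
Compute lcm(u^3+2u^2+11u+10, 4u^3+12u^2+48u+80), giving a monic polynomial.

Apply the Euclidean algorithm:
  u^3+2u^2+11u+10 = (1/4)(4u^3+12u^2+48u+80) + (−u^2−u−10)
  4u^3+12u^2+48u+80 = (−4u−8)(−u^2−u−10) + (0)
Last nonzero remainder: −u^2−u−10. Dividing through by −1 gives the monic gcd u^2+u+10.
Then lcm(f, g) = f·g / gcd(f, g); expanding and making the result monic gives the answer.

u^4+4u^3+15u^2+32u+20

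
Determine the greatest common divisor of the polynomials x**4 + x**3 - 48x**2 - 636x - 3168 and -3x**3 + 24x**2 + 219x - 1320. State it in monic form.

Euclidean algorithm in ℚ[x]:
  x**4 + x**3 - 48x**2 - 636x - 3168 = (-(1/3)x - 3)(-3x**3 + 24x**2 + 219x - 1320) + (97x**2 - 419x - 7128)
  -3x**3 + 24x**2 + 219x - 1320 = (-(3/97)x + 1071/9409)(97x**2 - 419x - 7128) + ((435072/9409)x - 4785792/9409)
  97x**2 - 419x - 7128 = ((912673/435072)x + 254043/18128)((435072/9409)x - 4785792/9409) + (0)
Last nonzero remainder: (435072/9409)x - 4785792/9409. Dividing through by 435072/9409 gives the monic gcd x - 11.

x - 11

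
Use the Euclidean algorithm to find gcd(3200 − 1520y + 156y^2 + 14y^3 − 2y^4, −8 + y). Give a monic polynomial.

−8 + y

By polynomial division,
  −2y^4 + 14y^3 + 156y^2 − 1520y + 3200 = (−2y^3 − 2y^2 + 140y − 400)(y − 8) + (0)
The last nonzero remainder y − 8 is already monic.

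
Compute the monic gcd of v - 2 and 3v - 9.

1

By polynomial division,
  v - 2 = (1/3)(3v - 9) + (1)
  3v - 9 = (3v - 9)(1) + (0)
The last nonzero remainder is the constant 1, so the polynomials are coprime and gcd = 1.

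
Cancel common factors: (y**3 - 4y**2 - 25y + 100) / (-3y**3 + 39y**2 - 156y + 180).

(-y**2 - y + 20)/(3y**2 - 24y + 36)

Euclidean algorithm in ℚ[y]:
  y**3 - 4y**2 - 25y + 100 = (-1/3)(-3y**3 + 39y**2 - 156y + 180) + (9y**2 - 77y + 160)
  -3y**3 + 39y**2 - 156y + 180 = (-(1/3)y + 40/27)(9y**2 - 77y + 160) + ((308/27)y - 1540/27)
  9y**2 - 77y + 160 = ((243/308)y - 216/77)((308/27)y - 1540/27) + (0)
Last nonzero remainder: (308/27)y - 1540/27. Dividing through by 308/27 gives the monic gcd y - 5.
Cancel y - 5 from numerator and denominator to get the reduced form.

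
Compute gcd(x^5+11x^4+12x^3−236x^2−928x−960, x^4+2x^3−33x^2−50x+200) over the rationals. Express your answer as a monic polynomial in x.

x^2−x−20

By polynomial division,
  x^5+11x^4+12x^3−236x^2−928x−960 = (x+9)(x^4+2x^3−33x^2−50x+200) + (27x^3+111x^2−678x−2760)
  x^4+2x^3−33x^2−50x+200 = ((1/27)x−19/243)(27x^3+111x^2−678x−2760) + ((64/81)x^2−(64/81)x−1280/81)
  27x^3+111x^2−678x−2760 = ((2187/64)x+5589/32)((64/81)x^2−(64/81)x−1280/81) + (0)
Last nonzero remainder: (64/81)x^2−(64/81)x−1280/81. Dividing through by 64/81 gives the monic gcd x^2−x−20.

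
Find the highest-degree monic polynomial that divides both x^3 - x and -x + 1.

Apply the Euclidean algorithm:
  x^3 - x = (-x^2 - x)(-x + 1) + (0)
Last nonzero remainder: -x + 1. Dividing through by -1 gives the monic gcd x - 1.

x - 1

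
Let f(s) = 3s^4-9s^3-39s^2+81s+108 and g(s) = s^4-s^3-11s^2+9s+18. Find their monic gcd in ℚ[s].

By polynomial division,
  3s^4-9s^3-39s^2+81s+108 = (3)(s^4-s^3-11s^2+9s+18) + (-6s^3-6s^2+54s+54)
  s^4-s^3-11s^2+9s+18 = (-(1/6)s+1/3)(-6s^3-6s^2+54s+54) + (0)
Last nonzero remainder: -6s^3-6s^2+54s+54. Dividing through by -6 gives the monic gcd s^3+s^2-9s-9.

s^3+s^2-9s-9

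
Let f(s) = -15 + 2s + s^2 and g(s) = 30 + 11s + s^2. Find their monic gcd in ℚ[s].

Repeated division with remainder:
  s^2 + 2s - 15 = (s^2 + 11s + 30) + (-9s - 45)
  s^2 + 11s + 30 = (-(1/9)s - 2/3)(-9s - 45) + (0)
Last nonzero remainder: -9s - 45. Dividing through by -9 gives the monic gcd s + 5.

5 + s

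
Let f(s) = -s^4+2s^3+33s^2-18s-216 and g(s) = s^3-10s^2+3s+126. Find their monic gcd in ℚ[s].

Repeated division with remainder:
  -s^4+2s^3+33s^2-18s-216 = (-s-8)(s^3-10s^2+3s+126) + (-44s^2+132s+792)
  s^3-10s^2+3s+126 = (-(1/44)s+7/44)(-44s^2+132s+792) + (0)
Last nonzero remainder: -44s^2+132s+792. Dividing through by -44 gives the monic gcd s^2-3s-18.

s^2-3s-18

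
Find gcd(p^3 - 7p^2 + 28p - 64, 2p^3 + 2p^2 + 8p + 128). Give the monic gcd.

Euclidean algorithm in ℚ[p]:
  p^3 - 7p^2 + 28p - 64 = (1/2)(2p^3 + 2p^2 + 8p + 128) + (-8p^2 + 24p - 128)
  2p^3 + 2p^2 + 8p + 128 = (-(1/4)p - 1)(-8p^2 + 24p - 128) + (0)
Last nonzero remainder: -8p^2 + 24p - 128. Dividing through by -8 gives the monic gcd p^2 - 3p + 16.

p^2 - 3p + 16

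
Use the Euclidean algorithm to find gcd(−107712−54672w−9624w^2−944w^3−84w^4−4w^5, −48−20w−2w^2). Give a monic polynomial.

24+10w+w^2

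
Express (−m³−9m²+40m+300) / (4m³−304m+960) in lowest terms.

(−m−5)/(4m−16)

Euclidean algorithm in ℚ[m]:
  −m³−9m²+40m+300 = (−1/4)(4m³−304m+960) + (−9m²−36m+540)
  4m³−304m+960 = (−(4/9)m+16/9)(−9m²−36m+540) + (0)
Last nonzero remainder: −9m²−36m+540. Dividing through by −9 gives the monic gcd m²+4m−60.
Cancel m²+4m−60 from numerator and denominator to get the reduced form.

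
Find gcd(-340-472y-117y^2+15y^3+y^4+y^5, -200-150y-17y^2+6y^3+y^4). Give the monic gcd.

-10-3y+y^2

Apply the Euclidean algorithm:
  y^5+y^4+15y^3-117y^2-472y-340 = (y-5)(y^4+6y^3-17y^2-150y-200) + (62y^3-52y^2-1022y-1340)
  y^4+6y^3-17y^2-150y-200 = ((1/62)y+106/961)(62y^3-52y^2-1022y-1340) + ((5016/961)y^2-(15048/961)y-50160/961)
  62y^3-52y^2-1022y-1340 = ((29791/2508)y+64387/2508)((5016/961)y^2-(15048/961)y-50160/961) + (0)
Last nonzero remainder: (5016/961)y^2-(15048/961)y-50160/961. Dividing through by 5016/961 gives the monic gcd y^2-3y-10.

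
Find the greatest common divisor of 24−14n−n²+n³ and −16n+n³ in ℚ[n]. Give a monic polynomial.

Euclidean algorithm in ℚ[n]:
  n³−n²−14n+24 = (n³−16n) + (−n²+2n+24)
  n³−16n = (−n−2)(−n²+2n+24) + (12n+48)
  −n²+2n+24 = (−(1/12)n+1/2)(12n+48) + (0)
Last nonzero remainder: 12n+48. Dividing through by 12 gives the monic gcd n+4.

4+n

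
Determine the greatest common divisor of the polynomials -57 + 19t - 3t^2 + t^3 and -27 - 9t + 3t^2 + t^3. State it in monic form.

-3 + t

Euclidean algorithm in ℚ[t]:
  t^3 - 3t^2 + 19t - 57 = (t^3 + 3t^2 - 9t - 27) + (-6t^2 + 28t - 30)
  t^3 + 3t^2 - 9t - 27 = (-(1/6)t - 23/18)(-6t^2 + 28t - 30) + ((196/9)t - 196/3)
  -6t^2 + 28t - 30 = (-(27/98)t + 45/98)((196/9)t - 196/3) + (0)
Last nonzero remainder: (196/9)t - 196/3. Dividing through by 196/9 gives the monic gcd t - 3.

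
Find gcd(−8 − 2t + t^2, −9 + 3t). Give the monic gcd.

1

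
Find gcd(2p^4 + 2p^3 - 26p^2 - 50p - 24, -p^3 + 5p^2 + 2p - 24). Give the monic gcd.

p - 4

By polynomial division,
  2p^4 + 2p^3 - 26p^2 - 50p - 24 = (-2p - 12)(-p^3 + 5p^2 + 2p - 24) + (38p^2 - 74p - 312)
  -p^3 + 5p^2 + 2p - 24 = (-(1/38)p + 29/361)(38p^2 - 74p - 312) + (-(96/361)p + 384/361)
  38p^2 - 74p - 312 = (-(6859/48)p - 4693/16)(-(96/361)p + 384/361) + (0)
Last nonzero remainder: -(96/361)p + 384/361. Dividing through by -96/361 gives the monic gcd p - 4.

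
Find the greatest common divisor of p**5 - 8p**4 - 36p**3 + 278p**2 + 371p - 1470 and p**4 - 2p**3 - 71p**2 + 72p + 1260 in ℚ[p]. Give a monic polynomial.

Euclidean algorithm in ℚ[p]:
  p**5 - 8p**4 - 36p**3 + 278p**2 + 371p - 1470 = (p - 6)(p**4 - 2p**3 - 71p**2 + 72p + 1260) + (23p**3 - 220p**2 - 457p + 6090)
  p**4 - 2p**3 - 71p**2 + 72p + 1260 = ((1/23)p + 174/529)(23p**3 - 220p**2 - 457p + 6090) + ((11232/529)p**2 - (22464/529)p - 393120/529)
  23p**3 - 220p**2 - 457p + 6090 = ((12167/11232)p - 15341/1872)((11232/529)p**2 - (22464/529)p - 393120/529) + (0)
Last nonzero remainder: (11232/529)p**2 - (22464/529)p - 393120/529. Dividing through by 11232/529 gives the monic gcd p**2 - 2p - 35.

p**2 - 2p - 35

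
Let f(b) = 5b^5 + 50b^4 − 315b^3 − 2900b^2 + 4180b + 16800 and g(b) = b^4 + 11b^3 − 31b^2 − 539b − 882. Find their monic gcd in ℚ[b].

By polynomial division,
  5b^5 + 50b^4 − 315b^3 − 2900b^2 + 4180b + 16800 = (5b − 5)(b^4 + 11b^3 − 31b^2 − 539b − 882) + (−105b^3 − 360b^2 + 5895b + 12390)
  b^4 + 11b^3 − 31b^2 − 539b − 882 = (−(1/105)b − 53/735)(−105b^3 − 360b^2 + 5895b + 12390) + (−(40/49)b^2 + (200/49)b + 80/7)
  −105b^3 − 360b^2 + 5895b + 12390 = ((1029/8)b + 8673/8)(−(40/49)b^2 + (200/49)b + 80/7) + (0)
Last nonzero remainder: −(40/49)b^2 + (200/49)b + 80/7. Dividing through by −40/49 gives the monic gcd b^2 − 5b − 14.

b^2 − 5b − 14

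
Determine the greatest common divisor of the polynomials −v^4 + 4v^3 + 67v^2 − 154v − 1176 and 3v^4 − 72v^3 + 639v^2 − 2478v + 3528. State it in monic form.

v^2 − 14v + 49

By polynomial division,
  −v^4 + 4v^3 + 67v^2 − 154v − 1176 = (−1/3)(3v^4 − 72v^3 + 639v^2 − 2478v + 3528) + (−20v^3 + 280v^2 − 980v)
  3v^4 − 72v^3 + 639v^2 − 2478v + 3528 = (−(3/20)v + 3/2)(−20v^3 + 280v^2 − 980v) + (72v^2 − 1008v + 3528)
  −20v^3 + 280v^2 − 980v = (−(5/18)v)(72v^2 − 1008v + 3528) + (0)
Last nonzero remainder: 72v^2 − 1008v + 3528. Dividing through by 72 gives the monic gcd v^2 − 14v + 49.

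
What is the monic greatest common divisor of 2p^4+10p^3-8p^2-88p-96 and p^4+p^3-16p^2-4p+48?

Euclidean algorithm in ℚ[p]:
  2p^4+10p^3-8p^2-88p-96 = (2)(p^4+p^3-16p^2-4p+48) + (8p^3+24p^2-80p-192)
  p^4+p^3-16p^2-4p+48 = ((1/8)p-1/4)(8p^3+24p^2-80p-192) + (0)
Last nonzero remainder: 8p^3+24p^2-80p-192. Dividing through by 8 gives the monic gcd p^3+3p^2-10p-24.

p^3+3p^2-10p-24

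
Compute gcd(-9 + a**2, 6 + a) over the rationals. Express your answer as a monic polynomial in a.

Euclidean algorithm in ℚ[a]:
  a**2 - 9 = (a - 6)(a + 6) + (27)
  a + 6 = ((1/27)a + 2/9)(27) + (0)
The last nonzero remainder is the constant 27, so the polynomials are coprime and gcd = 1.

1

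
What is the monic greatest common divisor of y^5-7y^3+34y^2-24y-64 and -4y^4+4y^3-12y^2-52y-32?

y^3-2y^2+5y+8

Repeated division with remainder:
  y^5-7y^3+34y^2-24y-64 = (-(1/4)y-1/4)(-4y^4+4y^3-12y^2-52y-32) + (-9y^3+18y^2-45y-72)
  -4y^4+4y^3-12y^2-52y-32 = ((4/9)y+4/9)(-9y^3+18y^2-45y-72) + (0)
Last nonzero remainder: -9y^3+18y^2-45y-72. Dividing through by -9 gives the monic gcd y^3-2y^2+5y+8.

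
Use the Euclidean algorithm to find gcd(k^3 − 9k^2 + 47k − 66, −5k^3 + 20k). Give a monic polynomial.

Repeated division with remainder:
  k^3 − 9k^2 + 47k − 66 = (−1/5)(−5k^3 + 20k) + (−9k^2 + 51k − 66)
  −5k^3 + 20k = ((5/9)k + 85/27)(−9k^2 + 51k − 66) + (−(935/9)k + 1870/9)
  −9k^2 + 51k − 66 = ((81/935)k − 27/85)(−(935/9)k + 1870/9) + (0)
Last nonzero remainder: −(935/9)k + 1870/9. Dividing through by −935/9 gives the monic gcd k − 2.

k − 2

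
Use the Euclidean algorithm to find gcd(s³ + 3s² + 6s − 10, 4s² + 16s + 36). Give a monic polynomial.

By polynomial division,
  s³ + 3s² + 6s − 10 = ((1/4)s − 1/4)(4s² + 16s + 36) + (s − 1)
  4s² + 16s + 36 = (4s + 20)(s − 1) + (56)
  s − 1 = ((1/56)s − 1/56)(56) + (0)
The last nonzero remainder is the constant 56, so the polynomials are coprime and gcd = 1.

1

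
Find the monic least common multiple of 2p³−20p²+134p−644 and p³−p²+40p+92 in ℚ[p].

p⁴−8p³+47p²−188p−644

Euclidean algorithm in ℚ[p]:
  2p³−20p²+134p−644 = (2)(p³−p²+40p+92) + (−18p²+54p−828)
  p³−p²+40p+92 = (−(1/18)p−1/9)(−18p²+54p−828) + (0)
Last nonzero remainder: −18p²+54p−828. Dividing through by −18 gives the monic gcd p²−3p+46.
Then lcm(f, g) = f·g / gcd(f, g); expanding and making the result monic gives the answer.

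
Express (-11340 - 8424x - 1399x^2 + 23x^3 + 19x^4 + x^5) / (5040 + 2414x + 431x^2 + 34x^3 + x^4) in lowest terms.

(-18 - 7x + x^2)/(8 + x)

Euclidean algorithm in ℚ[x]:
  x^5 + 19x^4 + 23x^3 - 1399x^2 - 8424x - 11340 = (x - 15)(x^4 + 34x^3 + 431x^2 + 2414x + 5040) + (102x^3 + 2652x^2 + 22746x + 64260)
  x^4 + 34x^3 + 431x^2 + 2414x + 5040 = ((1/102)x + 4/51)(102x^3 + 2652x^2 + 22746x + 64260) + (0)
Last nonzero remainder: 102x^3 + 2652x^2 + 22746x + 64260. Dividing through by 102 gives the monic gcd x^3 + 26x^2 + 223x + 630.
Cancel x^3 + 26x^2 + 223x + 630 from numerator and denominator to get the reduced form.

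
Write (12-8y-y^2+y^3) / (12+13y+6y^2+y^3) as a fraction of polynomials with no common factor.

(4-4y+y^2)/(4+3y+y^2)

Apply the Euclidean algorithm:
  y^3-y^2-8y+12 = (y^3+6y^2+13y+12) + (-7y^2-21y)
  y^3+6y^2+13y+12 = (-(1/7)y-3/7)(-7y^2-21y) + (4y+12)
  -7y^2-21y = (-(7/4)y)(4y+12) + (0)
Last nonzero remainder: 4y+12. Dividing through by 4 gives the monic gcd y+3.
Cancel y+3 from numerator and denominator to get the reduced form.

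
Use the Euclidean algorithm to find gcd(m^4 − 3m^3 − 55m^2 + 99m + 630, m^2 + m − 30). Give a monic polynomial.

m^2 + m − 30

Apply the Euclidean algorithm:
  m^4 − 3m^3 − 55m^2 + 99m + 630 = (m^2 − 4m − 21)(m^2 + m − 30) + (0)
The last nonzero remainder m^2 + m − 30 is already monic.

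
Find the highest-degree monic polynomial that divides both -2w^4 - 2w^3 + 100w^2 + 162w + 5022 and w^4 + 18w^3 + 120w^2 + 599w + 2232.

w^3 + 10w^2 + 40w + 279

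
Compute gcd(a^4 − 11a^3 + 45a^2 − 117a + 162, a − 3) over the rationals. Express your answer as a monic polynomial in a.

a − 3

Apply the Euclidean algorithm:
  a^4 − 11a^3 + 45a^2 − 117a + 162 = (a^3 − 8a^2 + 21a − 54)(a − 3) + (0)
The last nonzero remainder a − 3 is already monic.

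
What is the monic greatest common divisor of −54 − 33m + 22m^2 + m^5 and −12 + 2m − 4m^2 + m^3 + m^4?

−6 + m + m^2

Repeated division with remainder:
  m^5 + 22m^2 − 33m − 54 = (m − 1)(m^4 + m^3 − 4m^2 + 2m − 12) + (5m^3 + 16m^2 − 19m − 66)
  m^4 + m^3 − 4m^2 + 2m − 12 = ((1/5)m − 11/25)(5m^3 + 16m^2 − 19m − 66) + ((171/25)m^2 + (171/25)m − 1026/25)
  5m^3 + 16m^2 − 19m − 66 = ((125/171)m + 275/171)((171/25)m^2 + (171/25)m − 1026/25) + (0)
Last nonzero remainder: (171/25)m^2 + (171/25)m − 1026/25. Dividing through by 171/25 gives the monic gcd m^2 + m − 6.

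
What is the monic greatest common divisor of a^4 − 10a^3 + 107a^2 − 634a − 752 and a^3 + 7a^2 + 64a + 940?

Euclidean algorithm in ℚ[a]:
  a^4 − 10a^3 + 107a^2 − 634a − 752 = (a − 17)(a^3 + 7a^2 + 64a + 940) + (162a^2 − 486a + 15228)
  a^3 + 7a^2 + 64a + 940 = ((1/162)a + 5/81)(162a^2 − 486a + 15228) + (0)
Last nonzero remainder: 162a^2 − 486a + 15228. Dividing through by 162 gives the monic gcd a^2 − 3a + 94.

a^2 − 3a + 94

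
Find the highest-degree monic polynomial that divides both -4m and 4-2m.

By polynomial division,
  -4m = (2)(-2m+4) + (-8)
  -2m+4 = ((1/4)m-1/2)(-8) + (0)
The last nonzero remainder is the constant -8, so the polynomials are coprime and gcd = 1.

1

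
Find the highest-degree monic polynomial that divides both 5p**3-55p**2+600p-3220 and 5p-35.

Repeated division with remainder:
  5p**3-55p**2+600p-3220 = (p**2-4p+92)(5p-35) + (0)
Last nonzero remainder: 5p-35. Dividing through by 5 gives the monic gcd p-7.

p-7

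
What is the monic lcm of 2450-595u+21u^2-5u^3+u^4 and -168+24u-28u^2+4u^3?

14700-3570u+2576u^2-625u^3+27u^4-5u^5+u^6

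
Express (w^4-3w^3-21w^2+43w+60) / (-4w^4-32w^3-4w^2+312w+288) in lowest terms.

(-w+5)/(4w+24)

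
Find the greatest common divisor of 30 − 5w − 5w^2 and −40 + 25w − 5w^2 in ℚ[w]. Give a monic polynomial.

1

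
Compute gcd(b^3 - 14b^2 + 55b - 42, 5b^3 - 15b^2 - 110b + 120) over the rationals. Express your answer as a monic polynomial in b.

By polynomial division,
  b^3 - 14b^2 + 55b - 42 = (1/5)(5b^3 - 15b^2 - 110b + 120) + (-11b^2 + 77b - 66)
  5b^3 - 15b^2 - 110b + 120 = (-(5/11)b - 20/11)(-11b^2 + 77b - 66) + (0)
Last nonzero remainder: -11b^2 + 77b - 66. Dividing through by -11 gives the monic gcd b^2 - 7b + 6.

b^2 - 7b + 6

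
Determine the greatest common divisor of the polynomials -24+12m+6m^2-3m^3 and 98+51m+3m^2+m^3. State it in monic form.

2+m

By polynomial division,
  -3m^3+6m^2+12m-24 = (-3)(m^3+3m^2+51m+98) + (15m^2+165m+270)
  m^3+3m^2+51m+98 = ((1/15)m-8/15)(15m^2+165m+270) + (121m+242)
  15m^2+165m+270 = ((15/121)m+135/121)(121m+242) + (0)
Last nonzero remainder: 121m+242. Dividing through by 121 gives the monic gcd m+2.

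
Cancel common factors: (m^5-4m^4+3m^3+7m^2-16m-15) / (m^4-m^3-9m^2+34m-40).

Euclidean algorithm in ℚ[m]:
  m^5-4m^4+3m^3+7m^2-16m-15 = (m-3)(m^4-m^3-9m^2+34m-40) + (9m^3-54m^2+126m-135)
  m^4-m^3-9m^2+34m-40 = ((1/9)m+5/9)(9m^3-54m^2+126m-135) + (7m^2-21m+35)
  9m^3-54m^2+126m-135 = ((9/7)m-27/7)(7m^2-21m+35) + (0)
Last nonzero remainder: 7m^2-21m+35. Dividing through by 7 gives the monic gcd m^2-3m+5.
Cancel m^2-3m+5 from numerator and denominator to get the reduced form.

(m^3-m^2-5m-3)/(m^2+2m-8)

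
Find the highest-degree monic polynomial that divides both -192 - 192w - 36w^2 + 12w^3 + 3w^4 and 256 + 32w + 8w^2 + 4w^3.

Repeated division with remainder:
  3w^4 + 12w^3 - 36w^2 - 192w - 192 = ((3/4)w + 3/2)(4w^3 + 8w^2 + 32w + 256) + (-72w^2 - 432w - 576)
  4w^3 + 8w^2 + 32w + 256 = (-(1/18)w + 2/9)(-72w^2 - 432w - 576) + (96w + 384)
  -72w^2 - 432w - 576 = (-(3/4)w - 3/2)(96w + 384) + (0)
Last nonzero remainder: 96w + 384. Dividing through by 96 gives the monic gcd w + 4.

4 + w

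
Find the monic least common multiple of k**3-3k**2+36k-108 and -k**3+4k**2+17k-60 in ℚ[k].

k**5-4k**4+19k**3-84k**2-612k+2160

By polynomial division,
  k**3-3k**2+36k-108 = (-1)(-k**3+4k**2+17k-60) + (k**2+53k-168)
  -k**3+4k**2+17k-60 = (-k+57)(k**2+53k-168) + (-3172k+9516)
  k**2+53k-168 = (-(1/3172)k-14/793)(-3172k+9516) + (0)
Last nonzero remainder: -3172k+9516. Dividing through by -3172 gives the monic gcd k-3.
Then lcm(f, g) = f·g / gcd(f, g); expanding and making the result monic gives the answer.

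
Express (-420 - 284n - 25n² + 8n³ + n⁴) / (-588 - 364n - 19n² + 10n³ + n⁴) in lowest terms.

(5 + n)/(7 + n)

Euclidean algorithm in ℚ[n]:
  n⁴ + 8n³ - 25n² - 284n - 420 = (n⁴ + 10n³ - 19n² - 364n - 588) + (-2n³ - 6n² + 80n + 168)
  n⁴ + 10n³ - 19n² - 364n - 588 = (-(1/2)n - 7/2)(-2n³ - 6n² + 80n + 168) + (0)
Last nonzero remainder: -2n³ - 6n² + 80n + 168. Dividing through by -2 gives the monic gcd n³ + 3n² - 40n - 84.
Cancel n³ + 3n² - 40n - 84 from numerator and denominator to get the reduced form.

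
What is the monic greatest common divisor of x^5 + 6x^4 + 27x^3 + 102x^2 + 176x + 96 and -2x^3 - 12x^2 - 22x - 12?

x^3 + 6x^2 + 11x + 6

Apply the Euclidean algorithm:
  x^5 + 6x^4 + 27x^3 + 102x^2 + 176x + 96 = (-(1/2)x^2 - 8)(-2x^3 - 12x^2 - 22x - 12) + (0)
Last nonzero remainder: -2x^3 - 12x^2 - 22x - 12. Dividing through by -2 gives the monic gcd x^3 + 6x^2 + 11x + 6.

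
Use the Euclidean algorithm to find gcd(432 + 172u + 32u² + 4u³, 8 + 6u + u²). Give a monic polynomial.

4 + u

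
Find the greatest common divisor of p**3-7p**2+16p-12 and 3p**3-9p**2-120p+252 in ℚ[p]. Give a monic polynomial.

p-2

Apply the Euclidean algorithm:
  p**3-7p**2+16p-12 = (1/3)(3p**3-9p**2-120p+252) + (-4p**2+56p-96)
  3p**3-9p**2-120p+252 = (-(3/4)p-33/4)(-4p**2+56p-96) + (270p-540)
  -4p**2+56p-96 = (-(2/135)p+8/45)(270p-540) + (0)
Last nonzero remainder: 270p-540. Dividing through by 270 gives the monic gcd p-2.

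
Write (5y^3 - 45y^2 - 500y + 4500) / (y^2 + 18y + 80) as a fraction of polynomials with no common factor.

(5y^2 - 95y + 450)/(y + 8)

Repeated division with remainder:
  5y^3 - 45y^2 - 500y + 4500 = (5y - 135)(y^2 + 18y + 80) + (1530y + 15300)
  y^2 + 18y + 80 = ((1/1530)y + 4/765)(1530y + 15300) + (0)
Last nonzero remainder: 1530y + 15300. Dividing through by 1530 gives the monic gcd y + 10.
Cancel y + 10 from numerator and denominator to get the reduced form.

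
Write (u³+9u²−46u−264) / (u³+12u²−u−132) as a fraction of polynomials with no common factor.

Apply the Euclidean algorithm:
  u³+9u²−46u−264 = (u³+12u²−u−132) + (−3u²−45u−132)
  u³+12u²−u−132 = (−(1/3)u+1)(−3u²−45u−132) + (0)
Last nonzero remainder: −3u²−45u−132. Dividing through by −3 gives the monic gcd u²+15u+44.
Cancel u²+15u+44 from numerator and denominator to get the reduced form.

(u−6)/(u−3)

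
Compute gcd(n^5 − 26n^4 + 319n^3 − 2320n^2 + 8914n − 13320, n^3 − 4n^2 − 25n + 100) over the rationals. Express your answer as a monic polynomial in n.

Euclidean algorithm in ℚ[n]:
  n^5 − 26n^4 + 319n^3 − 2320n^2 + 8914n − 13320 = (n^2 − 22n + 256)(n^3 − 4n^2 − 25n + 100) + (−1946n^2 + 17514n − 38920)
  n^3 − 4n^2 − 25n + 100 = (−(1/1946)n − 5/1946)(−1946n^2 + 17514n − 38920) + (0)
Last nonzero remainder: −1946n^2 + 17514n − 38920. Dividing through by −1946 gives the monic gcd n^2 − 9n + 20.

n^2 − 9n + 20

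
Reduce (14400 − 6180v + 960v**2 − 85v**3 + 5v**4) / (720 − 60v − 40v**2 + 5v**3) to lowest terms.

(−480 + 126v − 11v**2 + v**3)/(−24 − 2v + v**2)

Apply the Euclidean algorithm:
  5v**4 − 85v**3 + 960v**2 − 6180v + 14400 = (v − 9)(5v**3 − 40v**2 − 60v + 720) + (660v**2 − 7440v + 20880)
  5v**3 − 40v**2 − 60v + 720 = ((1/132)v + 3/121)(660v**2 − 7440v + 20880) + (−(4080/121)v + 24480/121)
  660v**2 − 7440v + 20880 = (−(1331/68)v + 3509/34)(−(4080/121)v + 24480/121) + (0)
Last nonzero remainder: −(4080/121)v + 24480/121. Dividing through by −4080/121 gives the monic gcd v − 6.
Cancel v − 6 from numerator and denominator to get the reduced form.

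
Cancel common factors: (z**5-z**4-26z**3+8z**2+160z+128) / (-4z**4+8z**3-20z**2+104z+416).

(-z**3-z**2+16z+16)/(4z**2+52)

By polynomial division,
  z**5-z**4-26z**3+8z**2+160z+128 = (-(1/4)z-1/4)(-4z**4+8z**3-20z**2+104z+416) + (-29z**3+29z**2+290z+232)
  -4z**4+8z**3-20z**2+104z+416 = ((4/29)z-4/29)(-29z**3+29z**2+290z+232) + (-56z**2+112z+448)
  -29z**3+29z**2+290z+232 = ((29/56)z+29/56)(-56z**2+112z+448) + (0)
Last nonzero remainder: -56z**2+112z+448. Dividing through by -56 gives the monic gcd z**2-2z-8.
Cancel z**2-2z-8 from numerator and denominator to get the reduced form.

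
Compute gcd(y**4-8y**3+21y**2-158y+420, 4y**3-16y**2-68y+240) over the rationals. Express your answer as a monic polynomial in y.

Apply the Euclidean algorithm:
  y**4-8y**3+21y**2-158y+420 = ((1/4)y-1)(4y**3-16y**2-68y+240) + (22y**2-286y+660)
  4y**3-16y**2-68y+240 = ((2/11)y+18/11)(22y**2-286y+660) + (280y-840)
  22y**2-286y+660 = ((11/140)y-11/14)(280y-840) + (0)
Last nonzero remainder: 280y-840. Dividing through by 280 gives the monic gcd y-3.

y-3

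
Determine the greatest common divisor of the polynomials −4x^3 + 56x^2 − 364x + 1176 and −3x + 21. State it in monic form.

x − 7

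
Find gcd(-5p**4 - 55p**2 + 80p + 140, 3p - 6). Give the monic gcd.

p - 2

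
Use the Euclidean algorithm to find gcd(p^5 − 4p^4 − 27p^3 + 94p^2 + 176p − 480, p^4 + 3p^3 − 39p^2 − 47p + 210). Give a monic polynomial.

p^3 − 4p^2 − 11p + 30

Apply the Euclidean algorithm:
  p^5 − 4p^4 − 27p^3 + 94p^2 + 176p − 480 = (p − 7)(p^4 + 3p^3 − 39p^2 − 47p + 210) + (33p^3 − 132p^2 − 363p + 990)
  p^4 + 3p^3 − 39p^2 − 47p + 210 = ((1/33)p + 7/33)(33p^3 − 132p^2 − 363p + 990) + (0)
Last nonzero remainder: 33p^3 − 132p^2 − 363p + 990. Dividing through by 33 gives the monic gcd p^3 − 4p^2 − 11p + 30.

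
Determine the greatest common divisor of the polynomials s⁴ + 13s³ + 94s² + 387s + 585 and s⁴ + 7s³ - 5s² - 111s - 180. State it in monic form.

s² + 8s + 15

Apply the Euclidean algorithm:
  s⁴ + 13s³ + 94s² + 387s + 585 = (s⁴ + 7s³ - 5s² - 111s - 180) + (6s³ + 99s² + 498s + 765)
  s⁴ + 7s³ - 5s² - 111s - 180 = ((1/6)s - 19/12)(6s³ + 99s² + 498s + 765) + ((275/4)s² + 550s + 4125/4)
  6s³ + 99s² + 498s + 765 = ((24/275)s + 204/275)((275/4)s² + 550s + 4125/4) + (0)
Last nonzero remainder: (275/4)s² + 550s + 4125/4. Dividing through by 275/4 gives the monic gcd s² + 8s + 15.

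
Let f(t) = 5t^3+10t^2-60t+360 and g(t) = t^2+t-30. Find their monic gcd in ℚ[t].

t+6

Euclidean algorithm in ℚ[t]:
  5t^3+10t^2-60t+360 = (5t+5)(t^2+t-30) + (85t+510)
  t^2+t-30 = ((1/85)t-1/17)(85t+510) + (0)
Last nonzero remainder: 85t+510. Dividing through by 85 gives the monic gcd t+6.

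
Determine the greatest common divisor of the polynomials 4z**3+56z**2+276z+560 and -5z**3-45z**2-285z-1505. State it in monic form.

z+7

By polynomial division,
  4z**3+56z**2+276z+560 = (-4/5)(-5z**3-45z**2-285z-1505) + (20z**2+48z-644)
  -5z**3-45z**2-285z-1505 = (-(1/4)z-33/20)(20z**2+48z-644) + (-(1834/5)z-12838/5)
  20z**2+48z-644 = (-(50/917)z+230/917)(-(1834/5)z-12838/5) + (0)
Last nonzero remainder: -(1834/5)z-12838/5. Dividing through by -1834/5 gives the monic gcd z+7.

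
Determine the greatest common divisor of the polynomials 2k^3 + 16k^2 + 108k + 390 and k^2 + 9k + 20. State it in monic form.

Repeated division with remainder:
  2k^3 + 16k^2 + 108k + 390 = (2k - 2)(k^2 + 9k + 20) + (86k + 430)
  k^2 + 9k + 20 = ((1/86)k + 2/43)(86k + 430) + (0)
Last nonzero remainder: 86k + 430. Dividing through by 86 gives the monic gcd k + 5.

k + 5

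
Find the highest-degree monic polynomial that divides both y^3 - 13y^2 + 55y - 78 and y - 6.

y - 6

Repeated division with remainder:
  y^3 - 13y^2 + 55y - 78 = (y^2 - 7y + 13)(y - 6) + (0)
The last nonzero remainder y - 6 is already monic.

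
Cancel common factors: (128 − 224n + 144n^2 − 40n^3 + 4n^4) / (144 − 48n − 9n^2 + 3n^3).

Euclidean algorithm in ℚ[n]:
  4n^4 − 40n^3 + 144n^2 − 224n + 128 = ((4/3)n − 28/3)(3n^3 − 9n^2 − 48n + 144) + (124n^2 − 864n + 1472)
  3n^3 − 9n^2 − 48n + 144 = ((3/124)n + 369/3844)(124n^2 − 864n + 1472) + (−(648/961)n + 2592/961)
  124n^2 − 864n + 1472 = (−(29791/162)n + 44206/81)(−(648/961)n + 2592/961) + (0)
Last nonzero remainder: −(648/961)n + 2592/961. Dividing through by −648/961 gives the monic gcd n − 4.
Cancel n − 4 from numerator and denominator to get the reduced form.

(−32 + 48n − 24n^2 + 4n^3)/(−36 + 3n + 3n^2)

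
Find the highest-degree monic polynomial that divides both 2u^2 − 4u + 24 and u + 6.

Apply the Euclidean algorithm:
  2u^2 − 4u + 24 = (2u − 16)(u + 6) + (120)
  u + 6 = ((1/120)u + 1/20)(120) + (0)
The last nonzero remainder is the constant 120, so the polynomials are coprime and gcd = 1.

1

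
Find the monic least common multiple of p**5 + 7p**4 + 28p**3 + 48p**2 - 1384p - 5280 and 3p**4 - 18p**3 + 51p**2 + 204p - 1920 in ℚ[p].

p**7 + 2p**6 + 25p**5 + 132p**4 - 728p**3 + 3176p**2 - 17888p - 168960

Apply the Euclidean algorithm:
  p**5 + 7p**4 + 28p**3 + 48p**2 - 1384p - 5280 = ((1/3)p + 13/3)(3p**4 - 18p**3 + 51p**2 + 204p - 1920) + (89p**3 - 241p**2 - 1628p + 3040)
  3p**4 - 18p**3 + 51p**2 + 204p - 1920 = ((3/89)p - 879/7921)(89p**3 - 241p**2 - 1628p + 3040) + ((626808/7921)p**2 - (626808/7921)p - 12536160/7921)
  89p**3 - 241p**2 - 1628p + 3040 = ((704969/626808)p - 150499/78351)((626808/7921)p**2 - (626808/7921)p - 12536160/7921) + (0)
Last nonzero remainder: (626808/7921)p**2 - (626808/7921)p - 12536160/7921. Dividing through by 626808/7921 gives the monic gcd p**2 - p - 20.
Then lcm(f, g) = f·g / gcd(f, g); expanding and making the result monic gives the answer.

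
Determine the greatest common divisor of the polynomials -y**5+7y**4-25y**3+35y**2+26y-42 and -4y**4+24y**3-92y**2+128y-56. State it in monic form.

y**3-5y**2+18y-14

By polynomial division,
  -y**5+7y**4-25y**3+35y**2+26y-42 = ((1/4)y-1/4)(-4y**4+24y**3-92y**2+128y-56) + (4y**3-20y**2+72y-56)
  -4y**4+24y**3-92y**2+128y-56 = (-y+1)(4y**3-20y**2+72y-56) + (0)
Last nonzero remainder: 4y**3-20y**2+72y-56. Dividing through by 4 gives the monic gcd y**3-5y**2+18y-14.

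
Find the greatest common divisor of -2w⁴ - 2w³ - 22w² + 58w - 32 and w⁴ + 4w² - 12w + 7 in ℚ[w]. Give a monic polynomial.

Euclidean algorithm in ℚ[w]:
  -2w⁴ - 2w³ - 22w² + 58w - 32 = (-2)(w⁴ + 4w² - 12w + 7) + (-2w³ - 14w² + 34w - 18)
  w⁴ + 4w² - 12w + 7 = (-(1/2)w + 7/2)(-2w³ - 14w² + 34w - 18) + (70w² - 140w + 70)
  -2w³ - 14w² + 34w - 18 = (-(1/35)w - 9/35)(70w² - 140w + 70) + (0)
Last nonzero remainder: 70w² - 140w + 70. Dividing through by 70 gives the monic gcd w² - 2w + 1.

w² - 2w + 1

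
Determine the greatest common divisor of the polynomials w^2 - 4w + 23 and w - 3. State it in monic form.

Euclidean algorithm in ℚ[w]:
  w^2 - 4w + 23 = (w - 1)(w - 3) + (20)
  w - 3 = ((1/20)w - 3/20)(20) + (0)
The last nonzero remainder is the constant 20, so the polynomials are coprime and gcd = 1.

1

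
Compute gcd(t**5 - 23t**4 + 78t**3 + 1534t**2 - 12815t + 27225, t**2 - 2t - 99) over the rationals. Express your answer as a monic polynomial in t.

By polynomial division,
  t**5 - 23t**4 + 78t**3 + 1534t**2 - 12815t + 27225 = (t**3 - 21t**2 + 135t - 275)(t**2 - 2t - 99) + (0)
The last nonzero remainder t**2 - 2t - 99 is already monic.

t**2 - 2t - 99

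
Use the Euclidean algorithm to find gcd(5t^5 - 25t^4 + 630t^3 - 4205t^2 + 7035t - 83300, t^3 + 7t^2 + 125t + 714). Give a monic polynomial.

Repeated division with remainder:
  5t^5 - 25t^4 + 630t^3 - 4205t^2 + 7035t - 83300 = (5t^2 - 60t + 425)(t^3 + 7t^2 + 125t + 714) + (-3250t^2 - 3250t - 386750)
  t^3 + 7t^2 + 125t + 714 = (-(1/3250)t - 3/1625)(-3250t^2 - 3250t - 386750) + (0)
Last nonzero remainder: -3250t^2 - 3250t - 386750. Dividing through by -3250 gives the monic gcd t^2 + t + 119.

t^2 + t + 119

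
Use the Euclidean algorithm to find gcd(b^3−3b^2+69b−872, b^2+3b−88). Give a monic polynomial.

b−8

Repeated division with remainder:
  b^3−3b^2+69b−872 = (b−6)(b^2+3b−88) + (175b−1400)
  b^2+3b−88 = ((1/175)b+11/175)(175b−1400) + (0)
Last nonzero remainder: 175b−1400. Dividing through by 175 gives the monic gcd b−8.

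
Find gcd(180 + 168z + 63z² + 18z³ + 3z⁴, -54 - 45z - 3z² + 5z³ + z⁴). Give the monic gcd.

6 + 5z + z²

Apply the Euclidean algorithm:
  3z⁴ + 18z³ + 63z² + 168z + 180 = (3)(z⁴ + 5z³ - 3z² - 45z - 54) + (3z³ + 72z² + 303z + 342)
  z⁴ + 5z³ - 3z² - 45z - 54 = ((1/3)z - 19/3)(3z³ + 72z² + 303z + 342) + (352z² + 1760z + 2112)
  3z³ + 72z² + 303z + 342 = ((3/352)z + 57/352)(352z² + 1760z + 2112) + (0)
Last nonzero remainder: 352z² + 1760z + 2112. Dividing through by 352 gives the monic gcd z² + 5z + 6.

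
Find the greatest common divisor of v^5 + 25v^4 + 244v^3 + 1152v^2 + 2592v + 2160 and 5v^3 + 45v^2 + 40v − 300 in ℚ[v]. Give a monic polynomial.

By polynomial division,
  v^5 + 25v^4 + 244v^3 + 1152v^2 + 2592v + 2160 = ((1/5)v^2 + (16/5)v + 92/5)(5v^3 + 45v^2 + 40v − 300) + (256v^2 + 2816v + 7680)
  5v^3 + 45v^2 + 40v − 300 = ((5/256)v − 5/128)(256v^2 + 2816v + 7680) + (0)
Last nonzero remainder: 256v^2 + 2816v + 7680. Dividing through by 256 gives the monic gcd v^2 + 11v + 30.

v^2 + 11v + 30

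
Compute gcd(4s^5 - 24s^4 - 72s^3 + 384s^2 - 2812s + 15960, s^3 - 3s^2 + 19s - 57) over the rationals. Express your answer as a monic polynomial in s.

Euclidean algorithm in ℚ[s]:
  4s^5 - 24s^4 - 72s^3 + 384s^2 - 2812s + 15960 = (4s^2 - 12s - 184)(s^3 - 3s^2 + 19s - 57) + (288s^2 + 5472)
  s^3 - 3s^2 + 19s - 57 = ((1/288)s - 1/96)(288s^2 + 5472) + (0)
Last nonzero remainder: 288s^2 + 5472. Dividing through by 288 gives the monic gcd s^2 + 19.

s^2 + 19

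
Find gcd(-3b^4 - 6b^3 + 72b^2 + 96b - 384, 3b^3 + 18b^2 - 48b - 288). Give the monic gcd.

b^2 - 16

By polynomial division,
  -3b^4 - 6b^3 + 72b^2 + 96b - 384 = (-b + 4)(3b^3 + 18b^2 - 48b - 288) + (-48b^2 + 768)
  3b^3 + 18b^2 - 48b - 288 = (-(1/16)b - 3/8)(-48b^2 + 768) + (0)
Last nonzero remainder: -48b^2 + 768. Dividing through by -48 gives the monic gcd b^2 - 16.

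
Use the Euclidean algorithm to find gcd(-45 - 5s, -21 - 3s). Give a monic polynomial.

1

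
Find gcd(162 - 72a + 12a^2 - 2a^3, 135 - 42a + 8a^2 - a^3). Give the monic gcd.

27 - 3a + a^2

By polynomial division,
  -2a^3 + 12a^2 - 72a + 162 = (2)(-a^3 + 8a^2 - 42a + 135) + (-4a^2 + 12a - 108)
  -a^3 + 8a^2 - 42a + 135 = ((1/4)a - 5/4)(-4a^2 + 12a - 108) + (0)
Last nonzero remainder: -4a^2 + 12a - 108. Dividing through by -4 gives the monic gcd a^2 - 3a + 27.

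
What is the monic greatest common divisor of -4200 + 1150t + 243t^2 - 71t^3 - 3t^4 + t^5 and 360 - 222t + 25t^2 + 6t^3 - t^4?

20 - 9t + t^2

By polynomial division,
  t^5 - 3t^4 - 71t^3 + 243t^2 + 1150t - 4200 = (-t - 3)(-t^4 + 6t^3 + 25t^2 - 222t + 360) + (-28t^3 + 96t^2 + 844t - 3120)
  -t^4 + 6t^3 + 25t^2 - 222t + 360 = ((1/28)t - 9/98)(-28t^3 + 96t^2 + 844t - 3120) + ((180/49)t^2 - (1620/49)t + 3600/49)
  -28t^3 + 96t^2 + 844t - 3120 = (-(343/45)t - 637/15)((180/49)t^2 - (1620/49)t + 3600/49) + (0)
Last nonzero remainder: (180/49)t^2 - (1620/49)t + 3600/49. Dividing through by 180/49 gives the monic gcd t^2 - 9t + 20.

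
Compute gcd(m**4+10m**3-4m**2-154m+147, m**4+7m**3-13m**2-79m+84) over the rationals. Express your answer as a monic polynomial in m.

m**3+3m**2-25m+21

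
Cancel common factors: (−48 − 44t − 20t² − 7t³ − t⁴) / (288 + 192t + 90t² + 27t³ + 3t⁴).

(−2 − t)/(12 + 3t)

Apply the Euclidean algorithm:
  −t⁴ − 7t³ − 20t² − 44t − 48 = (−1/3)(3t⁴ + 27t³ + 90t² + 192t + 288) + (2t³ + 10t² + 20t + 48)
  3t⁴ + 27t³ + 90t² + 192t + 288 = ((3/2)t + 6)(2t³ + 10t² + 20t + 48) + (0)
Last nonzero remainder: 2t³ + 10t² + 20t + 48. Dividing through by 2 gives the monic gcd t³ + 5t² + 10t + 24.
Cancel t³ + 5t² + 10t + 24 from numerator and denominator to get the reduced form.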